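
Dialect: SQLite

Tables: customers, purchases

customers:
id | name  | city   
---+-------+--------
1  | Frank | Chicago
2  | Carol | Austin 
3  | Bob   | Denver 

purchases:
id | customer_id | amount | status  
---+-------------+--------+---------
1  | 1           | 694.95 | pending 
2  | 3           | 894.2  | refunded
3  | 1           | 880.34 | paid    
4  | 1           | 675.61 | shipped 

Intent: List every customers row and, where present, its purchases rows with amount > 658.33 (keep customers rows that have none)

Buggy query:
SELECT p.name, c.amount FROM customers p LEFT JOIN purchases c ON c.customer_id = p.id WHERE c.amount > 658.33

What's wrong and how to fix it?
Bug: A WHERE condition on the right-hand table after LEFT JOIN drops unmatched parents

Fix: Move the right-table condition into the ON clause so unmatched parents are kept

Corrected query:
SELECT p.name, c.amount FROM customers p LEFT JOIN purchases c ON c.customer_id = p.id AND c.amount > 658.33

Result:
name  | amount
------+-------
Frank | 675.61
Frank | 694.95
Frank | 880.34
Carol | NULL  
Bob   | 894.2 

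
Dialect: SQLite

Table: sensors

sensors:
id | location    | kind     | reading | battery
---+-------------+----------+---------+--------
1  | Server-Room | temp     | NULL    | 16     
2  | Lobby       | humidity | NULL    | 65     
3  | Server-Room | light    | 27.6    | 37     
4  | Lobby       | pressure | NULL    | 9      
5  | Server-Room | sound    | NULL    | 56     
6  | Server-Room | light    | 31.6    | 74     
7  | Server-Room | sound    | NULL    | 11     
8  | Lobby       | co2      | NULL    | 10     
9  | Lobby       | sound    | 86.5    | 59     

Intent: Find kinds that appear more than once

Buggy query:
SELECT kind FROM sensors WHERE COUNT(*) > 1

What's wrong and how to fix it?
Bug: WHERE can't reference COUNT(*); aggregates are computed after WHERE

Fix: GROUP BY kind, then filter groups with HAVING COUNT(*) > 1

Corrected query:
SELECT kind FROM sensors GROUP BY kind HAVING COUNT(*) > 1

Result:
kind 
-----
light
sound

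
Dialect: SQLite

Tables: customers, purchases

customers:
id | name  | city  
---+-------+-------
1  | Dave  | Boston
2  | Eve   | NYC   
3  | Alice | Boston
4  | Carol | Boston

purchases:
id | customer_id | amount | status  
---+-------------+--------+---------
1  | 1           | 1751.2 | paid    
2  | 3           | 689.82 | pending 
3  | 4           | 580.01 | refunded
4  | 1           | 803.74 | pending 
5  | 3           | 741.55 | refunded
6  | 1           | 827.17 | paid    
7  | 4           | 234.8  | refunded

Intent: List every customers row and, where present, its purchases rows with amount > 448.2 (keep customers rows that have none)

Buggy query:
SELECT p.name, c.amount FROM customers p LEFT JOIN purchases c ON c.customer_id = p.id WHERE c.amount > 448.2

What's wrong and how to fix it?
Bug: A WHERE condition on the right-hand table after LEFT JOIN drops unmatched parents

Fix: Move the right-table condition into the ON clause so unmatched parents are kept

Corrected query:
SELECT p.name, c.amount FROM customers p LEFT JOIN purchases c ON c.customer_id = p.id AND c.amount > 448.2

Result:
name  | amount
------+-------
Dave  | 803.74
Dave  | 827.17
Dave  | 1751.2
Eve   | NULL  
Alice | 689.82
Alice | 741.55
Carol | 580.01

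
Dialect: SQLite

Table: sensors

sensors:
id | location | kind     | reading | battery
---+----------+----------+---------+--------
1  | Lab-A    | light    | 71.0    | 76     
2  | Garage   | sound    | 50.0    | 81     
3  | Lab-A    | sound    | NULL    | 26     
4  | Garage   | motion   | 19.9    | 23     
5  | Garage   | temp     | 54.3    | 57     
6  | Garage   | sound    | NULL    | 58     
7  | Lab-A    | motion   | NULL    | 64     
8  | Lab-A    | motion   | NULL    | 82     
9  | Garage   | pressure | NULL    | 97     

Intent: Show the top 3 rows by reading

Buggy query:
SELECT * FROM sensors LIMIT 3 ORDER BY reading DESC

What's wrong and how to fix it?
Bug: ORDER BY cannot follow LIMIT; LIMIT is the final clause

Fix: Sort with ORDER BY, then apply LIMIT

Corrected query:
SELECT * FROM sensors ORDER BY reading DESC LIMIT 3

Result:
id | location | kind  | reading | battery
---+----------+-------+---------+--------
1  | Lab-A    | light | 71      | 76     
5  | Garage   | temp  | 54.3    | 57     
2  | Garage   | sound | 50      | 81     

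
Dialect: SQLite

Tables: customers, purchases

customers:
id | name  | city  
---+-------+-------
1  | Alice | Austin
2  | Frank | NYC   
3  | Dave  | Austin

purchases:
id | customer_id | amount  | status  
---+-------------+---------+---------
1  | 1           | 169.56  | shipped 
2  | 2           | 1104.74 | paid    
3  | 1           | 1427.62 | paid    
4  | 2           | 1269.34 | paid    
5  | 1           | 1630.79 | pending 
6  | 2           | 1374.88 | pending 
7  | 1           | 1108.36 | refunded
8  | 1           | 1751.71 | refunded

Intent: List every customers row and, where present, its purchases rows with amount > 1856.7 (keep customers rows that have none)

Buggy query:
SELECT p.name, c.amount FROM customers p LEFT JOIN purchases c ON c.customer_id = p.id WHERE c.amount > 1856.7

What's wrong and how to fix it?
Bug: A WHERE condition on the right-hand table after LEFT JOIN drops unmatched parents

Fix: Move the right-table condition into the ON clause so unmatched parents are kept

Corrected query:
SELECT p.name, c.amount FROM customers p LEFT JOIN purchases c ON c.customer_id = p.id AND c.amount > 1856.7

Result:
name  | amount
------+-------
Alice | NULL  
Frank | NULL  
Dave  | NULL  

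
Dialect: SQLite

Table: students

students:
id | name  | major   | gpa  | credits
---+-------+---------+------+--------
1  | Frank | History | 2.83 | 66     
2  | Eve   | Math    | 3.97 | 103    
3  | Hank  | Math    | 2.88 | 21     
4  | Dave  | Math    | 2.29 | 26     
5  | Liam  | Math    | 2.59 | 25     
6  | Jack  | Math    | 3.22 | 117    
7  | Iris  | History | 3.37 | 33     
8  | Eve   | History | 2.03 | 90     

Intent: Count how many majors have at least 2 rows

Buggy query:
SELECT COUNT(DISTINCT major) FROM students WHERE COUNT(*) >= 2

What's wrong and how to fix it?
Bug: COUNT(*) cannot appear in WHERE; the per-group count doesn't exist yet

Fix: Use a subquery that GROUPs and filters with HAVING, then count its rows

Corrected query:
SELECT COUNT(*) FROM (SELECT major FROM students GROUP BY major HAVING COUNT(*) >= 2)

Result:
COUNT(*)
--------
2       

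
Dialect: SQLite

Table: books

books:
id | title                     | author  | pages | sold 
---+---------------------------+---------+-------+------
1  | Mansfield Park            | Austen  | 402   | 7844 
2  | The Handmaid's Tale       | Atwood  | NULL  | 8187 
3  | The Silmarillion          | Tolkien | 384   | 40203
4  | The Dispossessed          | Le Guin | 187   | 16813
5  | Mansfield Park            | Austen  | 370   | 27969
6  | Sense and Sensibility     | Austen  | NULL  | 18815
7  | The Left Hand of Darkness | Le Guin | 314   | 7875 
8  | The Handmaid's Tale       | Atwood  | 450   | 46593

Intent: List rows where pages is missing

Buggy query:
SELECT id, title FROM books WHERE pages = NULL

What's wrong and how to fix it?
Bug: Comparing to NULL with '=' never matches; NULL = NULL is unknown, not true

Fix: Replace '= NULL' with 'IS NULL'

Corrected query:
SELECT id, title FROM books WHERE pages IS NULL

Result:
id | title                
---+----------------------
2  | The Handmaid's Tale  
6  | Sense and Sensibility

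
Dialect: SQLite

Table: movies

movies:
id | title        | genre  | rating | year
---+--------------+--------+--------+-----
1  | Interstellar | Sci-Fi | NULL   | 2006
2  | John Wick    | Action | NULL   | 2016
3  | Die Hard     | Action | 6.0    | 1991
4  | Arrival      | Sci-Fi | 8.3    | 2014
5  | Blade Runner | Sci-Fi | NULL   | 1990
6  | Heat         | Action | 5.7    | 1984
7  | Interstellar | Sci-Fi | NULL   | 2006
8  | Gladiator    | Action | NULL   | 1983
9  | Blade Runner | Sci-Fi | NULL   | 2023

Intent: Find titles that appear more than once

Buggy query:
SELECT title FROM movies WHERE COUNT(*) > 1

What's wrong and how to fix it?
Bug: COUNT(*) is an aggregate and cannot be used in WHERE

Fix: GROUP BY title, then filter groups with HAVING COUNT(*) > 1

Corrected query:
SELECT title FROM movies GROUP BY title HAVING COUNT(*) > 1

Result:
title       
------------
Blade Runner
Interstellar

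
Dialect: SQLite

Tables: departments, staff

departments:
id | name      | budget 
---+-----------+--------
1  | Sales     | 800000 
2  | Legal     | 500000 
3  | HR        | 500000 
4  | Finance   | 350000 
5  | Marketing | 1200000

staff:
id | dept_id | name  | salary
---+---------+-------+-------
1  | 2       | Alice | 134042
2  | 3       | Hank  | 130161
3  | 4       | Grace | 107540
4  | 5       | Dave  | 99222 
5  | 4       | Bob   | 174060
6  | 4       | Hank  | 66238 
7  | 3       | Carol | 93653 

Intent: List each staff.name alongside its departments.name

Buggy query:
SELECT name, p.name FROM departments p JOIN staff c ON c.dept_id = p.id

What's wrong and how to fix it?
Bug: Both tables have a 'name' column; the unqualified reference is ambiguous

Fix: Prefix ambiguous columns with the table alias

Corrected query:
SELECT c.name, p.name FROM departments p JOIN staff c ON c.dept_id = p.id

Result:
name  | name     
------+----------
Alice | Legal    
Hank  | HR       
Grace | Finance  
Dave  | Marketing
Bob   | Finance  
Hank  | Finance  
Carol | HR       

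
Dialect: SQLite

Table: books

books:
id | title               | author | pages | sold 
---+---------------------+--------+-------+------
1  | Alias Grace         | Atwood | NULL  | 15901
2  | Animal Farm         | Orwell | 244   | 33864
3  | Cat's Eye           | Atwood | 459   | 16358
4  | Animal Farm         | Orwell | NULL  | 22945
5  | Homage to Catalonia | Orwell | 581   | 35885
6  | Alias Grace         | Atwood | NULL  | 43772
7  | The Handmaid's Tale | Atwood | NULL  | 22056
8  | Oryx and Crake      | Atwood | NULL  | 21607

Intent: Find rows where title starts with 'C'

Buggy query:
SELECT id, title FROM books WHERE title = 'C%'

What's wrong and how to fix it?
Bug: Wildcards only work with LIKE; '=' treats '%' as a literal character

Fix: Use LIKE for wildcard pattern matching

Corrected query:
SELECT id, title FROM books WHERE title LIKE 'C%'

Result:
id | title    
---+----------
3  | Cat's Eye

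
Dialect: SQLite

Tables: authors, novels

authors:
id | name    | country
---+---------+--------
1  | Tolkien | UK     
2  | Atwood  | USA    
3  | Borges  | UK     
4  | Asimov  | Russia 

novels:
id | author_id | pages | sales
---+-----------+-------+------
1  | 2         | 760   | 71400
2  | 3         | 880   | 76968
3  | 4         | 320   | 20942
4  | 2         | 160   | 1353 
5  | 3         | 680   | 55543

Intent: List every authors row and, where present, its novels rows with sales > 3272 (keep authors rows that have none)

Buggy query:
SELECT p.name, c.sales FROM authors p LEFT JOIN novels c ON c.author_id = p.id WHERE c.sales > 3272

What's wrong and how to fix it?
Bug: Filtering c.sales in WHERE discards the NULL rows produced by LEFT JOIN, turning it into an inner join

Fix: Put 'c.sales > 3272' in the JOIN's ON clause instead of WHERE

Corrected query:
SELECT p.name, c.sales FROM authors p LEFT JOIN novels c ON c.author_id = p.id AND c.sales > 3272

Result:
name    | sales
--------+------
Tolkien | NULL 
Atwood  | 71400
Borges  | 55543
Borges  | 76968
Asimov  | 20942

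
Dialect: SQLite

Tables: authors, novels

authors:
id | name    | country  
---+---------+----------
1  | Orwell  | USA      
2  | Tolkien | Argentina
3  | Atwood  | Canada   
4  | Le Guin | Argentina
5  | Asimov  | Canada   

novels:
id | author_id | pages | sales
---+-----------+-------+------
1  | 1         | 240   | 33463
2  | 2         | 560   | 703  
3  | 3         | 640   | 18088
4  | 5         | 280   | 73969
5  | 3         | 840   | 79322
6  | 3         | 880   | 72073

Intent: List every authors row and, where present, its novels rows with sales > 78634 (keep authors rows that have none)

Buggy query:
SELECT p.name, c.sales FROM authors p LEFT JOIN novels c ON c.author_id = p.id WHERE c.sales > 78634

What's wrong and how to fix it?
Bug: A WHERE condition on the right-hand table after LEFT JOIN drops unmatched parents

Fix: Move the right-table condition into the ON clause so unmatched parents are kept

Corrected query:
SELECT p.name, c.sales FROM authors p LEFT JOIN novels c ON c.author_id = p.id AND c.sales > 78634

Result:
name    | sales
--------+------
Orwell  | NULL 
Tolkien | NULL 
Atwood  | 79322
Le Guin | NULL 
Asimov  | NULL 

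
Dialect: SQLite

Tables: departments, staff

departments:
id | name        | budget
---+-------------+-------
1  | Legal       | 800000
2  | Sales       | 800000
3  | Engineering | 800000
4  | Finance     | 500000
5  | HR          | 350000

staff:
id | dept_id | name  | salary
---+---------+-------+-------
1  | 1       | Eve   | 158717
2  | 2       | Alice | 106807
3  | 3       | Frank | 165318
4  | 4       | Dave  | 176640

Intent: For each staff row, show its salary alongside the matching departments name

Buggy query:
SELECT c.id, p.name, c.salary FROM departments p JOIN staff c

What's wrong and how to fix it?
Bug: JOIN with no ON clause produces a cartesian product; every staff row pairs with every departments row

Fix: Add ON c.dept_id = p.id to the JOIN

Corrected query:
SELECT c.id, p.name, c.salary FROM departments p JOIN staff c ON c.dept_id = p.id

Result:
id | name        | salary
---+-------------+-------
1  | Legal       | 158717
2  | Sales       | 106807
3  | Engineering | 165318
4  | Finance     | 176640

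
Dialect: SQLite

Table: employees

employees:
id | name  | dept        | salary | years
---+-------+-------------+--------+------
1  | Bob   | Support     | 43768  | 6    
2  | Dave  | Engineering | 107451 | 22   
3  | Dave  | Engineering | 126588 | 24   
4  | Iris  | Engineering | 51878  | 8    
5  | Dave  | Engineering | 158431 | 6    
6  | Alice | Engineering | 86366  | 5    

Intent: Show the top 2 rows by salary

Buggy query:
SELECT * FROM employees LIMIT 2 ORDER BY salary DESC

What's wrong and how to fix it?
Bug: ORDER BY cannot follow LIMIT; LIMIT is the final clause

Fix: Swap the clauses: ORDER BY first, then LIMIT

Corrected query:
SELECT * FROM employees ORDER BY salary DESC LIMIT 2

Result:
id | name | dept        | salary | years
---+------+-------------+--------+------
5  | Dave | Engineering | 158431 | 6    
3  | Dave | Engineering | 126588 | 24   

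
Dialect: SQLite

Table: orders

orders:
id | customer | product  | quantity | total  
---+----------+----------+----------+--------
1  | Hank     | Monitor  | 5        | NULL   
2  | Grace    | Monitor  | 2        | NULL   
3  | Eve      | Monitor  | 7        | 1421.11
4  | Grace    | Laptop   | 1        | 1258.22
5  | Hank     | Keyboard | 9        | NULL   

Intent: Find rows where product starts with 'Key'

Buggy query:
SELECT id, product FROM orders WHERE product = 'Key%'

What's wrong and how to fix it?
Bug: Wildcards only work with LIKE; '=' treats '%' as a literal character

Fix: Replace '=' with LIKE so 'Key%' is treated as a pattern

Corrected query:
SELECT id, product FROM orders WHERE product LIKE 'Key%'

Result:
id | product 
---+---------
5  | Keyboard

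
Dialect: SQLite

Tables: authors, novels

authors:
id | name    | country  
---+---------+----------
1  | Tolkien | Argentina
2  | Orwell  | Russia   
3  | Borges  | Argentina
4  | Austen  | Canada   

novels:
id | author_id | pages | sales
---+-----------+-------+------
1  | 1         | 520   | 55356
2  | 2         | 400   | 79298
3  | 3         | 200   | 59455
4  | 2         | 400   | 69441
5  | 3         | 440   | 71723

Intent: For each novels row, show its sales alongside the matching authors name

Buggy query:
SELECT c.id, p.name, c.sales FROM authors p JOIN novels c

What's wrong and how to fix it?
Bug: Missing join condition: each novels row is matched to all authors rows instead of just its own

Fix: Add ON c.author_id = p.id to the JOIN

Corrected query:
SELECT c.id, p.name, c.sales FROM authors p JOIN novels c ON c.author_id = p.id

Result:
id | name    | sales
---+---------+------
1  | Tolkien | 55356
2  | Orwell  | 79298
3  | Borges  | 59455
4  | Orwell  | 69441
5  | Borges  | 71723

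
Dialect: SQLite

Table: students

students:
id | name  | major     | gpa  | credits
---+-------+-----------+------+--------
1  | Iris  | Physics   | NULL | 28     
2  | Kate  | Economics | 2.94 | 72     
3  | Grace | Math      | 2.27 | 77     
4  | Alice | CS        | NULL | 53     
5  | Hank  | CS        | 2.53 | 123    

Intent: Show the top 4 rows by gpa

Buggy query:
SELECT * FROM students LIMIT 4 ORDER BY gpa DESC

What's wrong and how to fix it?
Bug: LIMIT must come after ORDER BY

Fix: Swap the clauses: ORDER BY first, then LIMIT

Corrected query:
SELECT * FROM students ORDER BY gpa DESC LIMIT 4

Result:
id | name  | major     | gpa  | credits
---+-------+-----------+------+--------
2  | Kate  | Economics | 2.94 | 72     
5  | Hank  | CS        | 2.53 | 123    
3  | Grace | Math      | 2.27 | 77     
1  | Iris  | Physics   | NULL | 28     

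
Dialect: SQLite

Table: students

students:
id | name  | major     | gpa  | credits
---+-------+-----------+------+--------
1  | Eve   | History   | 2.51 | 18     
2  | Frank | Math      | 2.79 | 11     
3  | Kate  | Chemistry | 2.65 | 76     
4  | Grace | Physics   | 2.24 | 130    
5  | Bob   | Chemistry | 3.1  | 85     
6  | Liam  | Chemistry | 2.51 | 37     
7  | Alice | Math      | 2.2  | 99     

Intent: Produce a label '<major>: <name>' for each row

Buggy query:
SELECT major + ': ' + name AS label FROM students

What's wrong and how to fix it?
Bug: SQLite uses || for string concatenation; + coerces text to numbers (yielding 0)

Fix: Replace + with || to concatenate text

Corrected query:
SELECT major || ': ' || name AS label FROM students

Result:
label          
---------------
History: Eve   
Math: Frank    
Chemistry: Kate
Physics: Grace 
Chemistry: Bob 
Chemistry: Liam
Math: Alice    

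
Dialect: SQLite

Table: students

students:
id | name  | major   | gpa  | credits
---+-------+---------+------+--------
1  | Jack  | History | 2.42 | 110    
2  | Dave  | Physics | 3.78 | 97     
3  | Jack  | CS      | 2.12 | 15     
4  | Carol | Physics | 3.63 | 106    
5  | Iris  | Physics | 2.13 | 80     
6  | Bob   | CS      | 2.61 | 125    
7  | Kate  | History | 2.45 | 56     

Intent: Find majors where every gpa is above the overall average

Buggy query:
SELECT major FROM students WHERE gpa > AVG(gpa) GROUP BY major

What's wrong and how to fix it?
Bug: AVG() is an aggregate; it can't sit directly in WHERE

Fix: Compute the overall average in a scalar subquery and compare each group's MIN against it in HAVING

Corrected query:
SELECT major FROM students GROUP BY major HAVING MIN(gpa) > (SELECT AVG(gpa) FROM students)

Result:
(no rows)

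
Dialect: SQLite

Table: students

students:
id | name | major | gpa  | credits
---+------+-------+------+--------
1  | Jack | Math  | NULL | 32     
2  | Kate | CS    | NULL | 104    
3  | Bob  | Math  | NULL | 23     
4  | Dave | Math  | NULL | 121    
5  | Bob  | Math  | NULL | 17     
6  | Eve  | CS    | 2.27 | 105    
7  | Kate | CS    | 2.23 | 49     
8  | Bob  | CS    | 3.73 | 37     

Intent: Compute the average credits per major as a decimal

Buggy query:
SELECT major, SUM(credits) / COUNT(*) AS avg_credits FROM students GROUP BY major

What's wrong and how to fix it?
Bug: Both operands are integers, so '/' performs integer division and truncates

Fix: Multiply by 1.0 (or CAST to REAL) to force floating-point division

Corrected query:
SELECT major, SUM(credits) * 1.0 / COUNT(*) AS avg_credits FROM students GROUP BY major

Result:
major | avg_credits
------+------------
CS    | 73.75      
Math  | 48.25      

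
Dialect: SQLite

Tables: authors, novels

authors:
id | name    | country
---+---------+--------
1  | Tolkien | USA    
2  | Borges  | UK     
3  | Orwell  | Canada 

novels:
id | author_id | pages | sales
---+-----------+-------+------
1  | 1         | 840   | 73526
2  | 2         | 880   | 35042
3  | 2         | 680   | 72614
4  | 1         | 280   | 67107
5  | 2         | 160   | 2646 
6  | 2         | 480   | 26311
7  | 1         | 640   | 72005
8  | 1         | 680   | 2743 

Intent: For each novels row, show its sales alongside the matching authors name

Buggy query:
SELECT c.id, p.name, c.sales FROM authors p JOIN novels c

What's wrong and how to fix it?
Bug: Missing join condition: each novels row is matched to all authors rows instead of just its own

Fix: Specify the join condition linking the foreign key to the parent id

Corrected query:
SELECT c.id, p.name, c.sales FROM authors p JOIN novels c ON c.author_id = p.id

Result:
id | name    | sales
---+---------+------
1  | Tolkien | 73526
2  | Borges  | 35042
3  | Borges  | 72614
4  | Tolkien | 67107
5  | Borges  | 2646 
6  | Borges  | 26311
7  | Tolkien | 72005
8  | Tolkien | 2743 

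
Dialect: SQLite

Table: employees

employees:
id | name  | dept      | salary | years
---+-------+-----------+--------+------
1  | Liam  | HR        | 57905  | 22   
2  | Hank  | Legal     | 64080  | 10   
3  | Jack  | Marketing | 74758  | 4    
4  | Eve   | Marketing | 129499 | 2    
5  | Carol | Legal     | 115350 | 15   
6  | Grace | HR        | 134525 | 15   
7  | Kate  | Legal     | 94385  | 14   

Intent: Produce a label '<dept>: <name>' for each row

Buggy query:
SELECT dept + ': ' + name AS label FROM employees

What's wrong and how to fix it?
Bug: '+' is numeric addition; on text columns SQLite converts them to 0 instead of concatenating

Fix: Use the || operator for string concatenation

Corrected query:
SELECT dept || ': ' || name AS label FROM employees

Result:
label          
---------------
HR: Liam       
Legal: Hank    
Marketing: Jack
Marketing: Eve 
Legal: Carol   
HR: Grace      
Legal: Kate    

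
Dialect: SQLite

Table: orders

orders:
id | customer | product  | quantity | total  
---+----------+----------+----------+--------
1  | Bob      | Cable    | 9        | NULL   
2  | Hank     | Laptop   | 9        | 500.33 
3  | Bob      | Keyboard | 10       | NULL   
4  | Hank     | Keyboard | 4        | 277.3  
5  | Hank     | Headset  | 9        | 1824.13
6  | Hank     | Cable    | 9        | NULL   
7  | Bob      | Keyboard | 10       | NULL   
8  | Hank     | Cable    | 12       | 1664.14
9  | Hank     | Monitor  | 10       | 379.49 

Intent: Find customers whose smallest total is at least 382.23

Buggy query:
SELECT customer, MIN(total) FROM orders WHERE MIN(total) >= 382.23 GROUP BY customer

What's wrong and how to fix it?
Bug: Aggregates like MIN are computed per group after WHERE runs

Fix: Replace WHERE with HAVING after the GROUP BY

Corrected query:
SELECT customer, MIN(total) FROM orders GROUP BY customer HAVING MIN(total) >= 382.23

Result:
(no rows)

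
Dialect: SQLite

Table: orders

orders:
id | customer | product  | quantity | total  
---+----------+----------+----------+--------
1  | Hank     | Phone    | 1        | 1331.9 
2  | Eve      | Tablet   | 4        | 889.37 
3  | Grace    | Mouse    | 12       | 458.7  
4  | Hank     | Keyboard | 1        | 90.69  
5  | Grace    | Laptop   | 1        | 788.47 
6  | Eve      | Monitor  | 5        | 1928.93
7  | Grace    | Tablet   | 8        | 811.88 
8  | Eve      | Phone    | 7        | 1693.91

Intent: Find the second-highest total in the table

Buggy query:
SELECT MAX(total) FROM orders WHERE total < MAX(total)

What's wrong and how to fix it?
Bug: MAX(total) on the right of the comparison is an aggregate-in-WHERE error

Fix: Compute the overall MAX in a subquery, then take MAX of rows below it

Corrected query:
SELECT MAX(total) FROM orders WHERE total < (SELECT MAX(total) FROM orders)

Result:
MAX(total)
----------
1693.91   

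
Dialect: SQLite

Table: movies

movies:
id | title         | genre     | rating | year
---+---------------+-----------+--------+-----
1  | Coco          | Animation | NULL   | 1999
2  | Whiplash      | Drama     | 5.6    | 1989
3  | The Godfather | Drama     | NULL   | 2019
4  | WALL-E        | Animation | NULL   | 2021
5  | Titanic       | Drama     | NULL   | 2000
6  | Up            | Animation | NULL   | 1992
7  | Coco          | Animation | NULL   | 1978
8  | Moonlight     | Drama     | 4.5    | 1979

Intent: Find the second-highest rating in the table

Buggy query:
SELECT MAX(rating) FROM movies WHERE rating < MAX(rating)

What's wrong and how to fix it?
Bug: MAX(rating) on the right of the comparison is an aggregate-in-WHERE error

Fix: Compute the overall MAX in a subquery, then take MAX of rows below it

Corrected query:
SELECT MAX(rating) FROM movies WHERE rating < (SELECT MAX(rating) FROM movies)

Result:
MAX(rating)
-----------
4.5        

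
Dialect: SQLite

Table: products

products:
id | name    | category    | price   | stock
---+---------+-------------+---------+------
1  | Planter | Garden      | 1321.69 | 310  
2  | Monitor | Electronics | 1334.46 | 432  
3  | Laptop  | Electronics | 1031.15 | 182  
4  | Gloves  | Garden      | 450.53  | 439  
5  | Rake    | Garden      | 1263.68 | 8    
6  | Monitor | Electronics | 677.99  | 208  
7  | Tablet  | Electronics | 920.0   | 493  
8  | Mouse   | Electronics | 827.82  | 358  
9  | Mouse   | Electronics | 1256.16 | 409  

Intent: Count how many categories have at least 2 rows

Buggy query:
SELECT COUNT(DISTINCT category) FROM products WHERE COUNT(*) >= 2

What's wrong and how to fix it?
Bug: WHERE filters individual rows, not groups, so a group-level COUNT is invalid there

Fix: Group first with HAVING COUNT(*) >= 2, then COUNT the resulting groups

Corrected query:
SELECT COUNT(*) FROM (SELECT category FROM products GROUP BY category HAVING COUNT(*) >= 2)

Result:
COUNT(*)
--------
2       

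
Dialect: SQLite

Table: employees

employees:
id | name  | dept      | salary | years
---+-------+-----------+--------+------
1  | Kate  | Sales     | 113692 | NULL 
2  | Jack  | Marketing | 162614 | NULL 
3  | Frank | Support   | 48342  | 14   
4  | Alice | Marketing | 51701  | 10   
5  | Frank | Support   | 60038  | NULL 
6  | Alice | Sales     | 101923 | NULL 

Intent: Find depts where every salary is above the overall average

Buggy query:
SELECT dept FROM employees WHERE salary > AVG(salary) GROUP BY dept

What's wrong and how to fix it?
Bug: AVG() is an aggregate; it can't sit directly in WHERE

Fix: Compute the overall average in a scalar subquery and compare each group's MIN against it in HAVING

Corrected query:
SELECT dept FROM employees GROUP BY dept HAVING MIN(salary) > (SELECT AVG(salary) FROM employees)

Result:
dept 
-----
Sales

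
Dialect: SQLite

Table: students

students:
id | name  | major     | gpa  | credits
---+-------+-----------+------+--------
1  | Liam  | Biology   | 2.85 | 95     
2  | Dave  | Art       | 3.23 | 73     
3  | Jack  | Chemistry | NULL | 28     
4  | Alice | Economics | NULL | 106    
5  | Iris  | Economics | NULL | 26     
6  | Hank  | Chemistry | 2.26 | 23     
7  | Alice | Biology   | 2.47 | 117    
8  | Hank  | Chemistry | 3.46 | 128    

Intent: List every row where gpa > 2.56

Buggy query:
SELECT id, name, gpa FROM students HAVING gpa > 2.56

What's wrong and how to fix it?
Bug: This is a non-aggregate query (no GROUP BY, no aggregates), so in SQLite the HAVING clause is invalid here; a row-level condition belongs in WHERE

Fix: Replace HAVING with WHERE since the condition applies to individual rows

Corrected query:
SELECT id, name, gpa FROM students WHERE gpa > 2.56

Result:
id | name | gpa 
---+------+-----
1  | Liam | 2.85
2  | Dave | 3.23
8  | Hank | 3.46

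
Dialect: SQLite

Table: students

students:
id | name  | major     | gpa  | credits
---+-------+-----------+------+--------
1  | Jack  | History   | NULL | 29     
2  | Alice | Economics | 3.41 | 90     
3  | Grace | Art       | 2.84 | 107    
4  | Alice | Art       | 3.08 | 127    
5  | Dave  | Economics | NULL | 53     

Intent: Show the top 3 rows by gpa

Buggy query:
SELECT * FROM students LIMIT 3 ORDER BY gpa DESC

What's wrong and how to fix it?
Bug: ORDER BY cannot follow LIMIT; LIMIT is the final clause

Fix: Sort with ORDER BY, then apply LIMIT

Corrected query:
SELECT * FROM students ORDER BY gpa DESC LIMIT 3

Result:
id | name  | major     | gpa  | credits
---+-------+-----------+------+--------
2  | Alice | Economics | 3.41 | 90     
4  | Alice | Art       | 3.08 | 127    
3  | Grace | Art       | 2.84 | 107    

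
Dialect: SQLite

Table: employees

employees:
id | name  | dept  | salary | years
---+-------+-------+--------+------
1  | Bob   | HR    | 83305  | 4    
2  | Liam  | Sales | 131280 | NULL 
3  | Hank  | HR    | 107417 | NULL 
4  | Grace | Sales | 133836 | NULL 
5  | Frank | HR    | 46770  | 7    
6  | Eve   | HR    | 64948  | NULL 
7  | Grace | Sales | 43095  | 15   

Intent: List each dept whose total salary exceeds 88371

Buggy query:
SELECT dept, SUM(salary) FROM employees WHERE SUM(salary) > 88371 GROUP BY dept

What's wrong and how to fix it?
Bug: WHERE runs before GROUP BY, so aggregates aren't available there

Fix: Move the aggregate condition to a HAVING clause

Corrected query:
SELECT dept, SUM(salary) FROM employees GROUP BY dept HAVING SUM(salary) > 88371

Result:
dept  | SUM(salary)
------+------------
HR    | 302440     
Sales | 308211     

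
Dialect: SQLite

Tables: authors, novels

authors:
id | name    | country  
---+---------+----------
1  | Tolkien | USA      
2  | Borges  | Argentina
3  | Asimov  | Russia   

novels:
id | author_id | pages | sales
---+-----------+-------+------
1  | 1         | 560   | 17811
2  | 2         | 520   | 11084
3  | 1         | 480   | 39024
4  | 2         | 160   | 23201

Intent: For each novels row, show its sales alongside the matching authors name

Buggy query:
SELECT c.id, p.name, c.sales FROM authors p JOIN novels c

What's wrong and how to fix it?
Bug: JOIN with no ON clause produces a cartesian product; every novels row pairs with every authors row

Fix: Add ON c.author_id = p.id to the JOIN

Corrected query:
SELECT c.id, p.name, c.sales FROM authors p JOIN novels c ON c.author_id = p.id

Result:
id | name    | sales
---+---------+------
1  | Tolkien | 17811
2  | Borges  | 11084
3  | Tolkien | 39024
4  | Borges  | 23201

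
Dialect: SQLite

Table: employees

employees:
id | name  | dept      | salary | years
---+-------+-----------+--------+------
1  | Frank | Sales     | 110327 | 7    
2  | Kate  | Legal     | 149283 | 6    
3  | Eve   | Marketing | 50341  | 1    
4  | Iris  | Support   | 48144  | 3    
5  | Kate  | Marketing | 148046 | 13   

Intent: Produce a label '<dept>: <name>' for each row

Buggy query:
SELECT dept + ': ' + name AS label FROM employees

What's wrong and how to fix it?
Bug: '+' is numeric addition; on text columns SQLite converts them to 0 instead of concatenating

Fix: Use the || operator for string concatenation

Corrected query:
SELECT dept || ': ' || name AS label FROM employees

Result:
label          
---------------
Sales: Frank   
Legal: Kate    
Marketing: Eve 
Support: Iris  
Marketing: Kate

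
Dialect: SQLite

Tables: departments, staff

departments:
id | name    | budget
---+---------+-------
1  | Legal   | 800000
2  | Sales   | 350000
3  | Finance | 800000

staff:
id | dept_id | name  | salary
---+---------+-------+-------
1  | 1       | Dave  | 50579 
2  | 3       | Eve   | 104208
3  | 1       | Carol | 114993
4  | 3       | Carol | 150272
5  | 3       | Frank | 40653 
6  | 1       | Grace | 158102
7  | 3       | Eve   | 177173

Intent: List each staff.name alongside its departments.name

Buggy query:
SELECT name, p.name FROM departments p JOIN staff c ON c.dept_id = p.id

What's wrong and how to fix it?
Bug: 'name' exists in both joined tables, so the database can't tell which one is meant

Fix: Prefix ambiguous columns with the table alias

Corrected query:
SELECT c.name, p.name FROM departments p JOIN staff c ON c.dept_id = p.id

Result:
name  | name   
------+--------
Dave  | Legal  
Eve   | Finance
Carol | Legal  
Carol | Finance
Frank | Finance
Grace | Legal  
Eve   | Finance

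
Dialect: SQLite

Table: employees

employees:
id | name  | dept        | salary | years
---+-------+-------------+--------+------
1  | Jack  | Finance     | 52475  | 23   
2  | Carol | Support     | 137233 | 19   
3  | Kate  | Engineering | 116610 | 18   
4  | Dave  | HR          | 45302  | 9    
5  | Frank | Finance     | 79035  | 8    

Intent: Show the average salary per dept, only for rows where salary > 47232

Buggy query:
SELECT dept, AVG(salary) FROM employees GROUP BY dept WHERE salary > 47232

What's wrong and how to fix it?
Bug: Row-level WHERE must come before GROUP BY in the clause order

Fix: Place WHERE between FROM and GROUP BY

Corrected query:
SELECT dept, AVG(salary) FROM employees WHERE salary > 47232 GROUP BY dept

Result:
dept        | AVG(salary)
------------+------------
Engineering | 116610     
Finance     | 65755      
Support     | 137233     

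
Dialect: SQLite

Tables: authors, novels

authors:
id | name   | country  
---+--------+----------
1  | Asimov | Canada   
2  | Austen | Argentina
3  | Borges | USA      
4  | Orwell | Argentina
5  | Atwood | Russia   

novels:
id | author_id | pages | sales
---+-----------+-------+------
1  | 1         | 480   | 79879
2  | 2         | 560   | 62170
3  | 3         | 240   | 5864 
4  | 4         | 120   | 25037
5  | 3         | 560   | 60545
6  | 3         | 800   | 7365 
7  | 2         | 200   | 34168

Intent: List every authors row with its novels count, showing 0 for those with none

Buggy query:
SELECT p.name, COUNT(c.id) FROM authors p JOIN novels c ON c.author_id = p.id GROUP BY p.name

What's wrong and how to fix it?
Bug: An inner join excludes parents with zero children

Fix: Switch to LEFT JOIN to retain unmatched parent rows

Corrected query:
SELECT p.name, COUNT(c.id) FROM authors p LEFT JOIN novels c ON c.author_id = p.id GROUP BY p.name

Result:
name   | COUNT(c.id)
-------+------------
Asimov | 1          
Atwood | 0          
Austen | 2          
Borges | 3          
Orwell | 1          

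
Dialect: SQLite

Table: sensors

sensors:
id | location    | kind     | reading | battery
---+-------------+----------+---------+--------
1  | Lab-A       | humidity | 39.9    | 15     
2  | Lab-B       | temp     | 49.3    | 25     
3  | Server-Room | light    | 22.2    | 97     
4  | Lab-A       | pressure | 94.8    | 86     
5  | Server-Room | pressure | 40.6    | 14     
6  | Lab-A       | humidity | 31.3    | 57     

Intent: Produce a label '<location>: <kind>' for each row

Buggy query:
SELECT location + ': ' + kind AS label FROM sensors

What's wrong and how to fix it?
Bug: SQLite uses || for string concatenation; + coerces text to numbers (yielding 0)

Fix: Use the || operator for string concatenation

Corrected query:
SELECT location || ': ' || kind AS label FROM sensors

Result:
label                
---------------------
Lab-A: humidity      
Lab-B: temp          
Server-Room: light   
Lab-A: pressure      
Server-Room: pressure
Lab-A: humidity      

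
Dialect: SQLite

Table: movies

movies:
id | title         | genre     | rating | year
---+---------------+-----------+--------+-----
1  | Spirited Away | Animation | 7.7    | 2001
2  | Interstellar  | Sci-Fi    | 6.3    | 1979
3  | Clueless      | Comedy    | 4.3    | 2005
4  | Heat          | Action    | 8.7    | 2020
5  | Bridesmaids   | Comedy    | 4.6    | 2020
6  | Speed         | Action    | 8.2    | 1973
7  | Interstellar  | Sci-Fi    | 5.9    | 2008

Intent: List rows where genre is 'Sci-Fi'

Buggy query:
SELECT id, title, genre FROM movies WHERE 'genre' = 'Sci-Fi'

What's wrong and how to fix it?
Bug: 'genre' in single quotes is a string literal, not the column; the comparison is literal-vs-literal and never true

Fix: Remove the quotes around the column name (or use double quotes for an identifier)

Corrected query:
SELECT id, title, genre FROM movies WHERE genre = 'Sci-Fi'

Result:
id | title        | genre 
---+--------------+-------
2  | Interstellar | Sci-Fi
7  | Interstellar | Sci-Fi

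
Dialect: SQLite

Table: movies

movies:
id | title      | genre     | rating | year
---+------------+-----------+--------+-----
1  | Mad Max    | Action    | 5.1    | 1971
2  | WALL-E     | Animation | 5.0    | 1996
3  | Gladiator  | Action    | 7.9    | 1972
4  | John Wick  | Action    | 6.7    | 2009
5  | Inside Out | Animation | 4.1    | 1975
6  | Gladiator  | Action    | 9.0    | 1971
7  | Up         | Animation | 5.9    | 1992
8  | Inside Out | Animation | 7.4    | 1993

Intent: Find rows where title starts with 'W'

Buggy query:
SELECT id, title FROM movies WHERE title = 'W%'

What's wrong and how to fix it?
Bug: '=' compares the literal string including the % character; pattern matching needs LIKE

Fix: Use LIKE for wildcard pattern matching

Corrected query:
SELECT id, title FROM movies WHERE title LIKE 'W%'

Result:
id | title 
---+-------
2  | WALL-E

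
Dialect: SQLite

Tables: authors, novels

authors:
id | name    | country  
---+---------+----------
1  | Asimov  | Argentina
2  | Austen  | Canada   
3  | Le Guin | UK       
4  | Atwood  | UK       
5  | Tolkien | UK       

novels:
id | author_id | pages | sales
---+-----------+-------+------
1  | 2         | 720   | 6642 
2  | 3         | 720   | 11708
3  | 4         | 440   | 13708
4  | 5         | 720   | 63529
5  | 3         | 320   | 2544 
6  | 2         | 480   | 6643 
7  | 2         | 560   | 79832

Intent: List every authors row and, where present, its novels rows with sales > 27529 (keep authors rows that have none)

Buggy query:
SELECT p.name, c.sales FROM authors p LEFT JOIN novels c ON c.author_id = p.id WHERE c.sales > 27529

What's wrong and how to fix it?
Bug: Filtering c.sales in WHERE discards the NULL rows produced by LEFT JOIN, turning it into an inner join

Fix: Move the right-table condition into the ON clause so unmatched parents are kept

Corrected query:
SELECT p.name, c.sales FROM authors p LEFT JOIN novels c ON c.author_id = p.id AND c.sales > 27529

Result:
name    | sales
--------+------
Asimov  | NULL 
Austen  | 79832
Le Guin | NULL 
Atwood  | NULL 
Tolkien | 63529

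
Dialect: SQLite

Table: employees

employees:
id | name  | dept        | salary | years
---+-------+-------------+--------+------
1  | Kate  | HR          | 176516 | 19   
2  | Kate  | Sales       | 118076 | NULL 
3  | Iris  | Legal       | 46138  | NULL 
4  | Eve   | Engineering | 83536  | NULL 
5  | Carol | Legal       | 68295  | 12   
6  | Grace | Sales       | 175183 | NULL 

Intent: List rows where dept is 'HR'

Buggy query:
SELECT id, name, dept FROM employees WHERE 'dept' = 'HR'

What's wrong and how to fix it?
Bug: 'dept' in single quotes is a string literal, not the column; the comparison is literal-vs-literal and never true

Fix: Remove the quotes around the column name (or use double quotes for an identifier)

Corrected query:
SELECT id, name, dept FROM employees WHERE dept = 'HR'

Result:
id | name | dept
---+------+-----
1  | Kate | HR  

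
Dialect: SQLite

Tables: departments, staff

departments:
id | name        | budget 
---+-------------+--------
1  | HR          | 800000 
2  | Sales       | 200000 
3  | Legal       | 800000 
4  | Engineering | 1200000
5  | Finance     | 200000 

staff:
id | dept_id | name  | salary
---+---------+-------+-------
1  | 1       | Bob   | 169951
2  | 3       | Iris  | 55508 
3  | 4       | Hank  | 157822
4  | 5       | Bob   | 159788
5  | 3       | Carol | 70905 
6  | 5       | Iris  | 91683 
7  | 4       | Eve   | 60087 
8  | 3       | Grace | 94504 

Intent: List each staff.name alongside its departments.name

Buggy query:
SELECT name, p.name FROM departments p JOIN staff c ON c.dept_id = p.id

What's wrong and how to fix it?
Bug: Both tables have a 'name' column; the unqualified reference is ambiguous

Fix: Qualify the column with its table alias (c.name)

Corrected query:
SELECT c.name, p.name FROM departments p JOIN staff c ON c.dept_id = p.id

Result:
name  | name       
------+------------
Bob   | HR         
Iris  | Legal      
Hank  | Engineering
Bob   | Finance    
Carol | Legal      
Iris  | Finance    
Eve   | Engineering
Grace | Legal      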